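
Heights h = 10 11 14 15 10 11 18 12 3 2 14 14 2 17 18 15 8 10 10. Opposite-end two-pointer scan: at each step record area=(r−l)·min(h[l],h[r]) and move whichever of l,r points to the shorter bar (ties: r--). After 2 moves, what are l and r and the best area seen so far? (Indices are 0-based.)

l=0, r=16, best area=180

l=0 r=18: min(10,10)*18=180 best=180 *, r--
l=0 r=17: min(10,10)*17=170 best=180, r--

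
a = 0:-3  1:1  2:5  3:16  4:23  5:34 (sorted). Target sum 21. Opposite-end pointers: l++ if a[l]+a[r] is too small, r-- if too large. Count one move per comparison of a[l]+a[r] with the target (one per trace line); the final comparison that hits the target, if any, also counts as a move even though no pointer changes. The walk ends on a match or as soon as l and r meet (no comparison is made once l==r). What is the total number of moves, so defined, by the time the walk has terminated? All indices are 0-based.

5 moves

l=0 r=5: -3+34=31 >21, r--
l=0 r=4: -3+23=20 <21, l++
l=1 r=4: 1+23=24 >21, r--
l=1 r=3: 1+16=17 <21, l++
l=2 r=3: 5+16=21, found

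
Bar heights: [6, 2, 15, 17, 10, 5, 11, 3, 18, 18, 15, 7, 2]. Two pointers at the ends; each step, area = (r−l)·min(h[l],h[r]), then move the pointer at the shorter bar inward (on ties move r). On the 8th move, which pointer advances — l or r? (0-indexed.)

l

[0,12] min(6,2)*12=24 best=24 * → r--
[0,11] min(6,7)*11=66 best=66 * → l++
[1,11] min(2,7)*10=20 best=66 → l++
[2,11] min(15,7)*9=63 best=66 → r--
[2,10] min(15,15)*8=120 best=120 * → r--
[2,9] min(15,18)*7=105 best=120 → l++
[3,9] min(17,18)*6=102 best=120 → l++
[4,9] min(10,18)*5=50 best=120 → l++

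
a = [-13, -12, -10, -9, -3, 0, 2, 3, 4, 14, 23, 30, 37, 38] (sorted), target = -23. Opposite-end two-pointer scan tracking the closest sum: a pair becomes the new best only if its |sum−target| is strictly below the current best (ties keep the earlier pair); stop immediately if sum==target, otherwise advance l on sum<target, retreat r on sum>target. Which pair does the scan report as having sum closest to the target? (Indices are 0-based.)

pair (-13, -10) with sum -23 (|Δ|=0)

l=0 r=13: -13+38=25 d=48 *, r--
l=0 r=12: -13+37=24 d=47 *, r--
l=0 r=11: -13+30=17 d=40 *, r--
l=0 r=10: -13+23=10 d=33 *, r--
l=0 r=9: -13+14=1 d=24 *, r--
l=0 r=8: -13+4=-9 d=14 *, r--
l=0 r=7: -13+3=-10 d=13 *, r--
l=0 r=6: -13+2=-11 d=12 *, r--
l=0 r=5: -13+0=-13 d=10 *, r--
l=0 r=4: -13+-3=-16 d=7 *, r--
l=0 r=3: -13+-9=-22 d=1 *, r--
l=0 r=2: -13+-10=-23 d=0 *, stop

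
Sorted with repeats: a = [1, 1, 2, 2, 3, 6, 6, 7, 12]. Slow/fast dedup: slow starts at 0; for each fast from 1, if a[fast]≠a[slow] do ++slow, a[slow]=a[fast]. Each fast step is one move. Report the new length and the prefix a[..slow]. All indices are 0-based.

length 6; prefix = [1, 2, 3, 6, 7, 12]

(s=0,f=1) a[fast]=1=a[slow] dup → fast++
(s=0,f=2) a[fast]=2≠a[slow]=1 write a[1]=2 → slow++,fast++
(s=1,f=3) a[fast]=2=a[slow] dup → fast++
(s=1,f=4) a[fast]=3≠a[slow]=2 write a[2]=3 → slow++,fast++
(s=2,f=5) a[fast]=6≠a[slow]=3 write a[3]=6 → slow++,fast++
(s=3,f=6) a[fast]=6=a[slow] dup → fast++
(s=3,f=7) a[fast]=7≠a[slow]=6 write a[4]=7 → slow++,fast++
(s=4,f=8) a[fast]=12≠a[slow]=7 write a[5]=12 → slow++,fast++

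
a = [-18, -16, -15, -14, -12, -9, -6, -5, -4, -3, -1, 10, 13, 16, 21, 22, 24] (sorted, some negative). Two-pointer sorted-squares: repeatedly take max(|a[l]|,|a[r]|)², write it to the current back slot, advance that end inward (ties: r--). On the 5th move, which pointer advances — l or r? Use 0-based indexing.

l=0 r=16: |-18|<=|24| out[16]=576, r--
l=0 r=15: |-18|<=|22| out[15]=484, r--
l=0 r=14: |-18|<=|21| out[14]=441, r--
l=0 r=13: |-18|>|16| out[13]=324, l++
l=1 r=13: |-16|<=|16| out[12]=256, r--

r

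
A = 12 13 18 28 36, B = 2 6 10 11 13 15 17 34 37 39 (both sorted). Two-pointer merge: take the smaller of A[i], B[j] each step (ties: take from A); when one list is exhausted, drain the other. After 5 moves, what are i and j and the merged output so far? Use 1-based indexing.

i=2, j=5, merged so far=[2, 6, 10, 11, 12]

[i=1,j=1] A[i]=12>B[j]=2 take 2 → j++
[i=1,j=2] A[i]=12>B[j]=6 take 6 → j++
[i=1,j=3] A[i]=12>B[j]=10 take 10 → j++
[i=1,j=4] A[i]=12>B[j]=11 take 11 → j++
[i=1,j=5] A[i]=12<=B[j]=13 take 12 → i++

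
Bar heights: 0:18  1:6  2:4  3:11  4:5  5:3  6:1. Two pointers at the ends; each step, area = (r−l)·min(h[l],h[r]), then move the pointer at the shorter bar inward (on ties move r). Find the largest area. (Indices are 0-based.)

max area = 33

[0,6] min(18,1)*6=6 best=6 * → r--
[0,5] min(18,3)*5=15 best=15 * → r--
[0,4] min(18,5)*4=20 best=20 * → r--
[0,3] min(18,11)*3=33 best=33 * → r--
[0,2] min(18,4)*2=8 best=33 → r--
[0,1] min(18,6)*1=6 best=33 → r--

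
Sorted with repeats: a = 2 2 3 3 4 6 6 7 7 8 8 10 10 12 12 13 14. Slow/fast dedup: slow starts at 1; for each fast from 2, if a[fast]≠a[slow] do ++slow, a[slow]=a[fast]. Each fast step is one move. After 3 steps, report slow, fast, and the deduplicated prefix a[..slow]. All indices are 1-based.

slow=2, fast=5, prefix=[2, 3]

(s=1,f=2) a[fast]=2=a[slow] dup → fast++
(s=1,f=3) a[fast]=3≠a[slow]=2 write a[2]=3 → slow++,fast++
(s=2,f=4) a[fast]=3=a[slow] dup → fast++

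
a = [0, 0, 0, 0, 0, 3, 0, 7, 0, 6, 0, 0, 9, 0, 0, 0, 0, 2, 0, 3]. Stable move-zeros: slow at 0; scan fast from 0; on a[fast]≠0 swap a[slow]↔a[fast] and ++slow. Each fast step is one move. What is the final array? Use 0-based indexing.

slow=0 fast=0: a[fast]=0, fast++
slow=0 fast=1: a[fast]=0, fast++
slow=0 fast=2: a[fast]=0, fast++
slow=0 fast=3: a[fast]=0, fast++
slow=0 fast=4: a[fast]=0, fast++
slow=0 fast=5: a[fast]=3≠0 swap→a[0]=3, slow++,fast++
slow=1 fast=6: a[fast]=0, fast++
slow=1 fast=7: a[fast]=7≠0 swap→a[1]=7, slow++,fast++
slow=2 fast=8: a[fast]=0, fast++
slow=2 fast=9: a[fast]=6≠0 swap→a[2]=6, slow++,fast++
slow=3 fast=10: a[fast]=0, fast++
slow=3 fast=11: a[fast]=0, fast++
slow=3 fast=12: a[fast]=9≠0 swap→a[3]=9, slow++,fast++
slow=4 fast=13: a[fast]=0, fast++
slow=4 fast=14: a[fast]=0, fast++
slow=4 fast=15: a[fast]=0, fast++
slow=4 fast=16: a[fast]=0, fast++
slow=4 fast=17: a[fast]=2≠0 swap→a[4]=2, slow++,fast++
slow=5 fast=18: a[fast]=0, fast++
slow=5 fast=19: a[fast]=3≠0 swap→a[5]=3, slow++,fast++

[3, 7, 6, 9, 2, 3, 0, 0, 0, 0, 0, 0, 0, 0, 0, 0, 0, 0, 0, 0]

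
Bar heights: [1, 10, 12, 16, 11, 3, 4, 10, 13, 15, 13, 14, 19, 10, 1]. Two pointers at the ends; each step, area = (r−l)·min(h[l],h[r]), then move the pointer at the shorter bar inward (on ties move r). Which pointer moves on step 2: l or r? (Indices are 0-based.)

l

[0,14] min(1,1)*14=14 best=14 * → r--
[0,13] min(1,10)*13=13 best=14 → l++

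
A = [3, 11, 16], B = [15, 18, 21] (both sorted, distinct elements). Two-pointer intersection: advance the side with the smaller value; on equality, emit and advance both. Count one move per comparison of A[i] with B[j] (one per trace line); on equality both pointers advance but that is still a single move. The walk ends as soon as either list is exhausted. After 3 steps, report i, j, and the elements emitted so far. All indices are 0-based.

i=2, j=1, emitted=[]

i=0 j=0: 3<15, i++
i=1 j=0: 11<15, i++
i=2 j=0: 16>15, j++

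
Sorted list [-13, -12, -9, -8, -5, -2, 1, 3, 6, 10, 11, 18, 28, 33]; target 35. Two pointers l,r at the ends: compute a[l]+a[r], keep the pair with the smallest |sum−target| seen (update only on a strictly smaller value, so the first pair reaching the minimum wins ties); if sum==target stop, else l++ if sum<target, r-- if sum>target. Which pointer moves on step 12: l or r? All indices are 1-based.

l

[1,14] -13+33=20 d=15 * → l++
[2,14] -12+33=21 d=14 * → l++
[3,14] -9+33=24 d=11 * → l++
[4,14] -8+33=25 d=10 * → l++
[5,14] -5+33=28 d=7 * → l++
[6,14] -2+33=31 d=4 * → l++
[7,14] 1+33=34 d=1 * → l++
[8,14] 3+33=36 d=1 → r--
[8,13] 3+28=31 d=4 → l++
[9,13] 6+28=34 d=1 → l++
[10,13] 10+28=38 d=3 → r--
[10,12] 10+18=28 d=7 → l++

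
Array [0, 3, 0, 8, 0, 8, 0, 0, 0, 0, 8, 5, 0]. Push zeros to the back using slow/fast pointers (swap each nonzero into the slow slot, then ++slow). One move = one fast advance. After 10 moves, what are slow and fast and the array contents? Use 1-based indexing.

slow=4, fast=11, a=[3, 8, 8, 0, 0, 0, 0, 0, 0, 0, 8, 5, 0]

slow=1 fast=1: a[fast]=0, fast++
slow=1 fast=2: a[fast]=3≠0 swap→a[1]=3, slow++,fast++
slow=2 fast=3: a[fast]=0, fast++
slow=2 fast=4: a[fast]=8≠0 swap→a[2]=8, slow++,fast++
slow=3 fast=5: a[fast]=0, fast++
slow=3 fast=6: a[fast]=8≠0 swap→a[3]=8, slow++,fast++
slow=4 fast=7: a[fast]=0, fast++
slow=4 fast=8: a[fast]=0, fast++
slow=4 fast=9: a[fast]=0, fast++
slow=4 fast=10: a[fast]=0, fast++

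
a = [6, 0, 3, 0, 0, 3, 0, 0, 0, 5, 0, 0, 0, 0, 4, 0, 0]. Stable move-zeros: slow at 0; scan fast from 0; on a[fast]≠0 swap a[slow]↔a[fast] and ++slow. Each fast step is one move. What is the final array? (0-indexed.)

[6, 3, 3, 5, 4, 0, 0, 0, 0, 0, 0, 0, 0, 0, 0, 0, 0]

(s=0,f=0) a[fast]=6≠0 swap→a[0]=6 → slow++,fast++
(s=1,f=1) a[fast]=0 → fast++
(s=1,f=2) a[fast]=3≠0 swap→a[1]=3 → slow++,fast++
(s=2,f=3) a[fast]=0 → fast++
(s=2,f=4) a[fast]=0 → fast++
(s=2,f=5) a[fast]=3≠0 swap→a[2]=3 → slow++,fast++
(s=3,f=6) a[fast]=0 → fast++
(s=3,f=7) a[fast]=0 → fast++
(s=3,f=8) a[fast]=0 → fast++
(s=3,f=9) a[fast]=5≠0 swap→a[3]=5 → slow++,fast++
(s=4,f=10) a[fast]=0 → fast++
(s=4,f=11) a[fast]=0 → fast++
(s=4,f=12) a[fast]=0 → fast++
(s=4,f=13) a[fast]=0 → fast++
(s=4,f=14) a[fast]=4≠0 swap→a[4]=4 → slow++,fast++
(s=5,f=15) a[fast]=0 → fast++
(s=5,f=16) a[fast]=0 → fast++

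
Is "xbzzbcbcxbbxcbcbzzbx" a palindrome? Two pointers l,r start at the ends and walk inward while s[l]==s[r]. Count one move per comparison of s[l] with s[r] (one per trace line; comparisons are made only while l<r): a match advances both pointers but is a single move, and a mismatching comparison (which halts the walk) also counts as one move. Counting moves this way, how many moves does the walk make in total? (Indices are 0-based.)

10 moves

l=0 r=19: 'x'=='x', l++,r--
l=1 r=18: 'b'=='b', l++,r--
l=2 r=17: 'z'=='z', l++,r--
l=3 r=16: 'z'=='z', l++,r--
l=4 r=15: 'b'=='b', l++,r--
l=5 r=14: 'c'=='c', l++,r--
l=6 r=13: 'b'=='b', l++,r--
l=7 r=12: 'c'=='c', l++,r--
l=8 r=11: 'x'=='x', l++,r--
l=9 r=10: 'b'=='b', l++,r--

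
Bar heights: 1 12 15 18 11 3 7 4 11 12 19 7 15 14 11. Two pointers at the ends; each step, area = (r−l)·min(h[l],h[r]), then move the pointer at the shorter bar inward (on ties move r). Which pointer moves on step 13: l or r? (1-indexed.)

l

l=1 r=15: min(1,11)*14=14 best=14 *, l++
l=2 r=15: min(12,11)*13=143 best=143 *, r--
l=2 r=14: min(12,14)*12=144 best=144 *, l++
l=3 r=14: min(15,14)*11=154 best=154 *, r--
l=3 r=13: min(15,15)*10=150 best=154, r--
l=3 r=12: min(15,7)*9=63 best=154, r--
l=3 r=11: min(15,19)*8=120 best=154, l++
l=4 r=11: min(18,19)*7=126 best=154, l++
l=5 r=11: min(11,19)*6=66 best=154, l++
l=6 r=11: min(3,19)*5=15 best=154, l++
l=7 r=11: min(7,19)*4=28 best=154, l++
l=8 r=11: min(4,19)*3=12 best=154, l++
l=9 r=11: min(11,19)*2=22 best=154, l++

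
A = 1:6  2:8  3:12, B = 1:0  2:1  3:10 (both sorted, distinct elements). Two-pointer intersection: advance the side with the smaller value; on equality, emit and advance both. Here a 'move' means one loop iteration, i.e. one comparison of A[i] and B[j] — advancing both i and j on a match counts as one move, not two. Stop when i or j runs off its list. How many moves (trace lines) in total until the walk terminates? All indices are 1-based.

5 moves

i=1 j=1: 6>0, j++
i=1 j=2: 6>1, j++
i=1 j=3: 6<10, i++
i=2 j=3: 8<10, i++
i=3 j=3: 12>10, j++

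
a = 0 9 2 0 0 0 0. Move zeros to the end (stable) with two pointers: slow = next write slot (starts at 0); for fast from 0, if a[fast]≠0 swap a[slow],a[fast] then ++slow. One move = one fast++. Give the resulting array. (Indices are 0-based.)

[9, 2, 0, 0, 0, 0, 0]

slow=0 fast=0: a[fast]=0, fast++
slow=0 fast=1: a[fast]=9≠0 swap→a[0]=9, slow++,fast++
slow=1 fast=2: a[fast]=2≠0 swap→a[1]=2, slow++,fast++
slow=2 fast=3: a[fast]=0, fast++
slow=2 fast=4: a[fast]=0, fast++
slow=2 fast=5: a[fast]=0, fast++
slow=2 fast=6: a[fast]=0, fast++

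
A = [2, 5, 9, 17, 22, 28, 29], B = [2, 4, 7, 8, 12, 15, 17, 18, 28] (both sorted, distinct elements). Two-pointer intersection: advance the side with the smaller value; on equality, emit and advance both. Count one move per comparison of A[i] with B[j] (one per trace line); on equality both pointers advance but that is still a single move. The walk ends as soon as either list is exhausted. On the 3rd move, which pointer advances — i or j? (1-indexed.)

i

i=1 j=1: 2==2 emit, i++,j++
i=2 j=2: 5>4, j++
i=2 j=3: 5<7, i++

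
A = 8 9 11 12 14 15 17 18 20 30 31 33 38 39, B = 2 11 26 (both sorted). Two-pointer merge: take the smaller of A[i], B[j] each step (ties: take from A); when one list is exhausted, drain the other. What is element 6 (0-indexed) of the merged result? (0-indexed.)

i=0 j=0: A[i]=8>B[j]=2 take 2, j++
i=0 j=1: A[i]=8<=B[j]=11 take 8, i++
i=1 j=1: A[i]=9<=B[j]=11 take 9, i++
i=2 j=1: A[i]=11<=B[j]=11 take 11, i++
i=3 j=1: A[i]=12>B[j]=11 take 11, j++
i=3 j=2: A[i]=12<=B[j]=26 take 12, i++
i=4 j=2: A[i]=14<=B[j]=26 take 14, i++
i=5 j=2: A[i]=15<=B[j]=26 take 15, i++
i=6 j=2: A[i]=17<=B[j]=26 take 17, i++
i=7 j=2: A[i]=18<=B[j]=26 take 18, i++
i=8 j=2: A[i]=20<=B[j]=26 take 20, i++
i=9 j=2: A[i]=30>B[j]=26 take 26, j++
i=9 j=3: B done, take A[i]=30, i++
i=10 j=3: B done, take A[i]=31, i++
i=11 j=3: B done, take A[i]=33, i++
i=12 j=3: B done, take A[i]=38, i++
i=13 j=3: B done, take A[i]=39, i++

merged[6] = 14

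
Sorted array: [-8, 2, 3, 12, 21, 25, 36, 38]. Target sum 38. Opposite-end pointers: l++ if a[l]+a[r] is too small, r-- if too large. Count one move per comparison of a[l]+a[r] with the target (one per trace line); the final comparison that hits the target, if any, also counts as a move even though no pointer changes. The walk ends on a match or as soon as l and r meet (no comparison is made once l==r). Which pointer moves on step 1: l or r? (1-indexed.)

[1,8] -8+38=30 <38 → l++

l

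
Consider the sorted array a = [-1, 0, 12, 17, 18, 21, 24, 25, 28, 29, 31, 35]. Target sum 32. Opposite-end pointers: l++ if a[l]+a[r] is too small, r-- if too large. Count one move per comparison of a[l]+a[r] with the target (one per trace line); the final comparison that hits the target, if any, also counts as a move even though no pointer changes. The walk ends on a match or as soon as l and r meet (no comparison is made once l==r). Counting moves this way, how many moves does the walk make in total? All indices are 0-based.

l=0 r=11: -1+35=34 >32, r--
l=0 r=10: -1+31=30 <32, l++
l=1 r=10: 0+31=31 <32, l++
l=2 r=10: 12+31=43 >32, r--
l=2 r=9: 12+29=41 >32, r--
l=2 r=8: 12+28=40 >32, r--
l=2 r=7: 12+25=37 >32, r--
l=2 r=6: 12+24=36 >32, r--
l=2 r=5: 12+21=33 >32, r--
l=2 r=4: 12+18=30 <32, l++
l=3 r=4: 17+18=35 >32, r--

11 moves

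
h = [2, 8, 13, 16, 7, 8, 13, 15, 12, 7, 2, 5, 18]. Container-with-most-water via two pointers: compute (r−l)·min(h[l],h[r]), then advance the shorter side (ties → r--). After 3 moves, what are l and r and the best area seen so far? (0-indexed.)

[0,12] min(2,18)*12=24 best=24 * → l++
[1,12] min(8,18)*11=88 best=88 * → l++
[2,12] min(13,18)*10=130 best=130 * → l++

l=3, r=12, best area=130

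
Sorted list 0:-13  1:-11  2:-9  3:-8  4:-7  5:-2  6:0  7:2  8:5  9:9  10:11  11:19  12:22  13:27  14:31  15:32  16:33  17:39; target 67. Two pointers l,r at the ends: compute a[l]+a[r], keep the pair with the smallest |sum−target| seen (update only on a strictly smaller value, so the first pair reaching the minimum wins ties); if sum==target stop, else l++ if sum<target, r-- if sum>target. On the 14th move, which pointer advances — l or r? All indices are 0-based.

[0,17] -13+39=26 d=41 * → l++
[1,17] -11+39=28 d=39 * → l++
[2,17] -9+39=30 d=37 * → l++
[3,17] -8+39=31 d=36 * → l++
[4,17] -7+39=32 d=35 * → l++
[5,17] -2+39=37 d=30 * → l++
[6,17] 0+39=39 d=28 * → l++
[7,17] 2+39=41 d=26 * → l++
[8,17] 5+39=44 d=23 * → l++
[9,17] 9+39=48 d=19 * → l++
[10,17] 11+39=50 d=17 * → l++
[11,17] 19+39=58 d=9 * → l++
[12,17] 22+39=61 d=6 * → l++
[13,17] 27+39=66 d=1 * → l++

l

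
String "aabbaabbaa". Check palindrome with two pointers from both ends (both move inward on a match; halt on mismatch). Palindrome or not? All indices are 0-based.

l=0 r=9: 'a'=='a', l++,r--
l=1 r=8: 'a'=='a', l++,r--
l=2 r=7: 'b'=='b', l++,r--
l=3 r=6: 'b'=='b', l++,r--
l=4 r=5: 'a'=='a', l++,r--

palindrome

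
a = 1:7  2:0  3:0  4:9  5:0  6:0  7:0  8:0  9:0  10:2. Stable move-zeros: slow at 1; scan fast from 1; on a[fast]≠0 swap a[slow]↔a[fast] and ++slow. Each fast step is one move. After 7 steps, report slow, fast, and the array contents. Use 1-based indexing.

slow=3, fast=8, a=[7, 9, 0, 0, 0, 0, 0, 0, 0, 2]

(s=1,f=1) a[fast]=7≠0 swap→a[1]=7 → slow++,fast++
(s=2,f=2) a[fast]=0 → fast++
(s=2,f=3) a[fast]=0 → fast++
(s=2,f=4) a[fast]=9≠0 swap→a[2]=9 → slow++,fast++
(s=3,f=5) a[fast]=0 → fast++
(s=3,f=6) a[fast]=0 → fast++
(s=3,f=7) a[fast]=0 → fast++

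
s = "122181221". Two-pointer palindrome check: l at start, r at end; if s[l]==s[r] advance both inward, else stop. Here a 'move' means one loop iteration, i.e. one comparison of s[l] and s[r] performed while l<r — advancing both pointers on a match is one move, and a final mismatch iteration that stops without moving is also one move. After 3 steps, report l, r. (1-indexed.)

l=4, r=6

[1,9] '1'=='1' → l++,r--
[2,8] '2'=='2' → l++,r--
[3,7] '2'=='2' → l++,r--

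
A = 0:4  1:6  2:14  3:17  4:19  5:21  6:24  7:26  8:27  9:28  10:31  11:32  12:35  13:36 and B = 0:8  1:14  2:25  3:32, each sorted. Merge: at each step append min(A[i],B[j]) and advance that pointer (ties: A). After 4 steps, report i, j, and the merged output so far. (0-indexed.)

i=3, j=1, merged so far=[4, 6, 8, 14]

[i=0,j=0] A[i]=4<=B[j]=8 take 4 → i++
[i=1,j=0] A[i]=6<=B[j]=8 take 6 → i++
[i=2,j=0] A[i]=14>B[j]=8 take 8 → j++
[i=2,j=1] A[i]=14<=B[j]=14 take 14 → i++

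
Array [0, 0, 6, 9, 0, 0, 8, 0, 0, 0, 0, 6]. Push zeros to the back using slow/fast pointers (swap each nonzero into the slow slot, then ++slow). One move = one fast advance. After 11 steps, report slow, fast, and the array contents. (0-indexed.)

slow=3, fast=11, a=[6, 9, 8, 0, 0, 0, 0, 0, 0, 0, 0, 6]

slow=0 fast=0: a[fast]=0, fast++
slow=0 fast=1: a[fast]=0, fast++
slow=0 fast=2: a[fast]=6≠0 swap→a[0]=6, slow++,fast++
slow=1 fast=3: a[fast]=9≠0 swap→a[1]=9, slow++,fast++
slow=2 fast=4: a[fast]=0, fast++
slow=2 fast=5: a[fast]=0, fast++
slow=2 fast=6: a[fast]=8≠0 swap→a[2]=8, slow++,fast++
slow=3 fast=7: a[fast]=0, fast++
slow=3 fast=8: a[fast]=0, fast++
slow=3 fast=9: a[fast]=0, fast++
slow=3 fast=10: a[fast]=0, fast++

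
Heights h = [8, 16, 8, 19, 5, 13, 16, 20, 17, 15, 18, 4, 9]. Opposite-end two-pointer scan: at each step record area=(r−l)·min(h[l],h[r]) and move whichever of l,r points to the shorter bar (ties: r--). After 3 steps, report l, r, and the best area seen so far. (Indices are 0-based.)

[0,12] min(8,9)*12=96 best=96 * → l++
[1,12] min(16,9)*11=99 best=99 * → r--
[1,11] min(16,4)*10=40 best=99 → r--

l=1, r=10, best area=99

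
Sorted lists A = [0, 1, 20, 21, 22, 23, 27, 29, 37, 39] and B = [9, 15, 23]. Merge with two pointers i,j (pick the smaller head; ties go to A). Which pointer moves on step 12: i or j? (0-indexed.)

i

i=0 j=0: A[i]=0<=B[j]=9 take 0, i++
i=1 j=0: A[i]=1<=B[j]=9 take 1, i++
i=2 j=0: A[i]=20>B[j]=9 take 9, j++
i=2 j=1: A[i]=20>B[j]=15 take 15, j++
i=2 j=2: A[i]=20<=B[j]=23 take 20, i++
i=3 j=2: A[i]=21<=B[j]=23 take 21, i++
i=4 j=2: A[i]=22<=B[j]=23 take 22, i++
i=5 j=2: A[i]=23<=B[j]=23 take 23, i++
i=6 j=2: A[i]=27>B[j]=23 take 23, j++
i=6 j=3: B done, take A[i]=27, i++
i=7 j=3: B done, take A[i]=29, i++
i=8 j=3: B done, take A[i]=37, i++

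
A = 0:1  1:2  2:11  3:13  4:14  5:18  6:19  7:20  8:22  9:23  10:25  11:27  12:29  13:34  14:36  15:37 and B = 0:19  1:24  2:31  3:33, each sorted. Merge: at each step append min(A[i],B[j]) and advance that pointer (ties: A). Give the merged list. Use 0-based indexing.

i=0 j=0: A[i]=1<=B[j]=19 take 1, i++
i=1 j=0: A[i]=2<=B[j]=19 take 2, i++
i=2 j=0: A[i]=11<=B[j]=19 take 11, i++
i=3 j=0: A[i]=13<=B[j]=19 take 13, i++
i=4 j=0: A[i]=14<=B[j]=19 take 14, i++
i=5 j=0: A[i]=18<=B[j]=19 take 18, i++
i=6 j=0: A[i]=19<=B[j]=19 take 19, i++
i=7 j=0: A[i]=20>B[j]=19 take 19, j++
i=7 j=1: A[i]=20<=B[j]=24 take 20, i++
i=8 j=1: A[i]=22<=B[j]=24 take 22, i++
i=9 j=1: A[i]=23<=B[j]=24 take 23, i++
i=10 j=1: A[i]=25>B[j]=24 take 24, j++
i=10 j=2: A[i]=25<=B[j]=31 take 25, i++
i=11 j=2: A[i]=27<=B[j]=31 take 27, i++
i=12 j=2: A[i]=29<=B[j]=31 take 29, i++
i=13 j=2: A[i]=34>B[j]=31 take 31, j++
i=13 j=3: A[i]=34>B[j]=33 take 33, j++
i=13 j=4: B done, take A[i]=34, i++
i=14 j=4: B done, take A[i]=36, i++
i=15 j=4: B done, take A[i]=37, i++

[1, 2, 11, 13, 14, 18, 19, 19, 20, 22, 23, 24, 25, 27, 29, 31, 33, 34, 36, 37]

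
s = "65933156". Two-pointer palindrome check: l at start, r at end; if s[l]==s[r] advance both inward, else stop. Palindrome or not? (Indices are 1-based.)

not a palindrome (mismatch at 3,6)

l=1 r=8: '6'=='6', l++,r--
l=2 r=7: '5'=='5', l++,r--
l=3 r=6: '9'!='1', stop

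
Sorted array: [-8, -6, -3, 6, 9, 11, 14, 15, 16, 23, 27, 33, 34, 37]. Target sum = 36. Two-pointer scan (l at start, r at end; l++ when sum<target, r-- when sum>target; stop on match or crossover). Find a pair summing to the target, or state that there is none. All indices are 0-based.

(9, 27)

[0,13] -8+37=29 <36 → l++
[1,13] -6+37=31 <36 → l++
[2,13] -3+37=34 <36 → l++
[3,13] 6+37=43 >36 → r--
[3,12] 6+34=40 >36 → r--
[3,11] 6+33=39 >36 → r--
[3,10] 6+27=33 <36 → l++
[4,10] 9+27=36 → found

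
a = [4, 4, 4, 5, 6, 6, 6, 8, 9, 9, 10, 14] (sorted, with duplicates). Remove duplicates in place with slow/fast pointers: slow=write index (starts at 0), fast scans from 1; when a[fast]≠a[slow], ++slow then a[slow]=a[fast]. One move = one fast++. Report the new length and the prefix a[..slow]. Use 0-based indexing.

(s=0,f=1) a[fast]=4=a[slow] dup → fast++
(s=0,f=2) a[fast]=4=a[slow] dup → fast++
(s=0,f=3) a[fast]=5≠a[slow]=4 write a[1]=5 → slow++,fast++
(s=1,f=4) a[fast]=6≠a[slow]=5 write a[2]=6 → slow++,fast++
(s=2,f=5) a[fast]=6=a[slow] dup → fast++
(s=2,f=6) a[fast]=6=a[slow] dup → fast++
(s=2,f=7) a[fast]=8≠a[slow]=6 write a[3]=8 → slow++,fast++
(s=3,f=8) a[fast]=9≠a[slow]=8 write a[4]=9 → slow++,fast++
(s=4,f=9) a[fast]=9=a[slow] dup → fast++
(s=4,f=10) a[fast]=10≠a[slow]=9 write a[5]=10 → slow++,fast++
(s=5,f=11) a[fast]=14≠a[slow]=10 write a[6]=14 → slow++,fast++

length 7; prefix = [4, 5, 6, 8, 9, 10, 14]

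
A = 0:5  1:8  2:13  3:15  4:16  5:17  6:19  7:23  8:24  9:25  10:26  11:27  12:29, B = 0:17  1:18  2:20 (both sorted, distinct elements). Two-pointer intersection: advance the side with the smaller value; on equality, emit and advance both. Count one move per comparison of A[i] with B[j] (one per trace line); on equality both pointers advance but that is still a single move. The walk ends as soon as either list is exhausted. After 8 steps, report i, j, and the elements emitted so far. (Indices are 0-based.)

i=0 j=0: 5<17, i++
i=1 j=0: 8<17, i++
i=2 j=0: 13<17, i++
i=3 j=0: 15<17, i++
i=4 j=0: 16<17, i++
i=5 j=0: 17==17 emit, i++,j++
i=6 j=1: 19>18, j++
i=6 j=2: 19<20, i++

i=7, j=2, emitted=[17]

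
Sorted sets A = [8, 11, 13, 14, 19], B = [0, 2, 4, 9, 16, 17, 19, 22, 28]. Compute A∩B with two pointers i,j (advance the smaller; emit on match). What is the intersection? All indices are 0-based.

intersection = [19]

i=0 j=0: 8>0, j++
i=0 j=1: 8>2, j++
i=0 j=2: 8>4, j++
i=0 j=3: 8<9, i++
i=1 j=3: 11>9, j++
i=1 j=4: 11<16, i++
i=2 j=4: 13<16, i++
i=3 j=4: 14<16, i++
i=4 j=4: 19>16, j++
i=4 j=5: 19>17, j++
i=4 j=6: 19==19 emit, i++,j++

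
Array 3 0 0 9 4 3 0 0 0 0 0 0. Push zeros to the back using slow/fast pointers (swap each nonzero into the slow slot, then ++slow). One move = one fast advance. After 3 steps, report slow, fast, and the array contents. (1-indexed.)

slow=2, fast=4, a=[3, 0, 0, 9, 4, 3, 0, 0, 0, 0, 0, 0]

slow=1 fast=1: a[fast]=3≠0 swap→a[1]=3, slow++,fast++
slow=2 fast=2: a[fast]=0, fast++
slow=2 fast=3: a[fast]=0, fast++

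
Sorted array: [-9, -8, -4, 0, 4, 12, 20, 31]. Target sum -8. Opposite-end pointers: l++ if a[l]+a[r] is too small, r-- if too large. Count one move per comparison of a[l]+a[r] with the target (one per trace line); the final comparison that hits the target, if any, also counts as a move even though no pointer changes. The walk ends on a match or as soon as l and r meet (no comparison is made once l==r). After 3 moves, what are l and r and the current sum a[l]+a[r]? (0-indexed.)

l=0 r=7: -9+31=22 >-8, r--
l=0 r=6: -9+20=11 >-8, r--
l=0 r=5: -9+12=3 >-8, r--

l=0, r=4, sum=-5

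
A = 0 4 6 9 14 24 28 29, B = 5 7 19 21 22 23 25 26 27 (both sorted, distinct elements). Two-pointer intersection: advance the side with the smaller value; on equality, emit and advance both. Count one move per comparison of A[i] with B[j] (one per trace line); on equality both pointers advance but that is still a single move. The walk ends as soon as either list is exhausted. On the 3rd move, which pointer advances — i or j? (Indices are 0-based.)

j

i=0 j=0: 0<5, i++
i=1 j=0: 4<5, i++
i=2 j=0: 6>5, j++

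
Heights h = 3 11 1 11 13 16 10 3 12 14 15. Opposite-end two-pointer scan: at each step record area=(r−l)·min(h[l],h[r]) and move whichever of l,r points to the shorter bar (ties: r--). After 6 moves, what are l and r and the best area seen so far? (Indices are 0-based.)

[0,10] min(3,15)*10=30 best=30 * → l++
[1,10] min(11,15)*9=99 best=99 * → l++
[2,10] min(1,15)*8=8 best=99 → l++
[3,10] min(11,15)*7=77 best=99 → l++
[4,10] min(13,15)*6=78 best=99 → l++
[5,10] min(16,15)*5=75 best=99 → r--

l=5, r=9, best area=99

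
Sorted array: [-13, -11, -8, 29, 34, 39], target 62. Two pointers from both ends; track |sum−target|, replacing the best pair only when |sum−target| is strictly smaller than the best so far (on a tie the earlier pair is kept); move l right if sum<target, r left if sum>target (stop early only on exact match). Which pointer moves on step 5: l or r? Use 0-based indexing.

l=0 r=5: -13+39=26 d=36 *, l++
l=1 r=5: -11+39=28 d=34 *, l++
l=2 r=5: -8+39=31 d=31 *, l++
l=3 r=5: 29+39=68 d=6 *, r--
l=3 r=4: 29+34=63 d=1 *, r--

r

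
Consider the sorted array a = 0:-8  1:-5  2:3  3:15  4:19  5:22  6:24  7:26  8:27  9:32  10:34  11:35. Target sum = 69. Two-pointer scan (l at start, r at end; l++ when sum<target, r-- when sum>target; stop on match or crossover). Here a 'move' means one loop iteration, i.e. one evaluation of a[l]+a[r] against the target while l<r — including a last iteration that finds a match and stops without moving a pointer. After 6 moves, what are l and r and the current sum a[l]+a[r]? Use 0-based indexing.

l=6, r=11, sum=59

l=0 r=11: -8+35=27 <69, l++
l=1 r=11: -5+35=30 <69, l++
l=2 r=11: 3+35=38 <69, l++
l=3 r=11: 15+35=50 <69, l++
l=4 r=11: 19+35=54 <69, l++
l=5 r=11: 22+35=57 <69, l++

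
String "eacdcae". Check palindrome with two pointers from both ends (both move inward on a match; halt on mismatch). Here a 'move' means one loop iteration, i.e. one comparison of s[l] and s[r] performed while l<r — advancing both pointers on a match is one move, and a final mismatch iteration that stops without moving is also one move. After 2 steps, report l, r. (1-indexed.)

l=3, r=5

l=1 r=7: 'e'=='e', l++,r--
l=2 r=6: 'a'=='a', l++,r--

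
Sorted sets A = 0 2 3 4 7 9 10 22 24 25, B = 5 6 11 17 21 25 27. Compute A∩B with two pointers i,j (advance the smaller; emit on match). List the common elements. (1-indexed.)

i=1 j=1: 0<5, i++
i=2 j=1: 2<5, i++
i=3 j=1: 3<5, i++
i=4 j=1: 4<5, i++
i=5 j=1: 7>5, j++
i=5 j=2: 7>6, j++
i=5 j=3: 7<11, i++
i=6 j=3: 9<11, i++
i=7 j=3: 10<11, i++
i=8 j=3: 22>11, j++
i=8 j=4: 22>17, j++
i=8 j=5: 22>21, j++
i=8 j=6: 22<25, i++
i=9 j=6: 24<25, i++
i=10 j=6: 25==25 emit, i++,j++

intersection = [25]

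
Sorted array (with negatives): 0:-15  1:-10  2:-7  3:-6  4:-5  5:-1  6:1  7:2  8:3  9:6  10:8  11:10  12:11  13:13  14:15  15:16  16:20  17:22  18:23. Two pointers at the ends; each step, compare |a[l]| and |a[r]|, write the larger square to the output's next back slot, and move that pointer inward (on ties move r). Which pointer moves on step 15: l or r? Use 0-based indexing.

l=0 r=18: |-15|<=|23| out[18]=529, r--
l=0 r=17: |-15|<=|22| out[17]=484, r--
l=0 r=16: |-15|<=|20| out[16]=400, r--
l=0 r=15: |-15|<=|16| out[15]=256, r--
l=0 r=14: |-15|<=|15| out[14]=225, r--
l=0 r=13: |-15|>|13| out[13]=225, l++
l=1 r=13: |-10|<=|13| out[12]=169, r--
l=1 r=12: |-10|<=|11| out[11]=121, r--
l=1 r=11: |-10|<=|10| out[10]=100, r--
l=1 r=10: |-10|>|8| out[9]=100, l++
l=2 r=10: |-7|<=|8| out[8]=64, r--
l=2 r=9: |-7|>|6| out[7]=49, l++
l=3 r=9: |-6|<=|6| out[6]=36, r--
l=3 r=8: |-6|>|3| out[5]=36, l++
l=4 r=8: |-5|>|3| out[4]=25, l++

l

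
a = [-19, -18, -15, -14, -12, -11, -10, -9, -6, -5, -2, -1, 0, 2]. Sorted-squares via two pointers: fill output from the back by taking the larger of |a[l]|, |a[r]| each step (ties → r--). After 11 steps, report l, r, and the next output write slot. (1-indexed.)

l=1 r=14: |-19|>|2| out[14]=361, l++
l=2 r=14: |-18|>|2| out[13]=324, l++
l=3 r=14: |-15|>|2| out[12]=225, l++
l=4 r=14: |-14|>|2| out[11]=196, l++
l=5 r=14: |-12|>|2| out[10]=144, l++
l=6 r=14: |-11|>|2| out[9]=121, l++
l=7 r=14: |-10|>|2| out[8]=100, l++
l=8 r=14: |-9|>|2| out[7]=81, l++
l=9 r=14: |-6|>|2| out[6]=36, l++
l=10 r=14: |-5|>|2| out[5]=25, l++
l=11 r=14: |-2|<=|2| out[4]=4, r--

l=11, r=13, next write slot=3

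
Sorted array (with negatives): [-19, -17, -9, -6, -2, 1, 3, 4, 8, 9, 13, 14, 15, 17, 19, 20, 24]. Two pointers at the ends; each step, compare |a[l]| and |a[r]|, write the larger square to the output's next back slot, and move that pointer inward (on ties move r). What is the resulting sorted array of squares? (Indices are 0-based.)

[1, 4, 9, 16, 36, 64, 81, 81, 169, 196, 225, 289, 289, 361, 361, 400, 576]

l=0 r=16: |-19|<=|24| out[16]=576, r--
l=0 r=15: |-19|<=|20| out[15]=400, r--
l=0 r=14: |-19|<=|19| out[14]=361, r--
l=0 r=13: |-19|>|17| out[13]=361, l++
l=1 r=13: |-17|<=|17| out[12]=289, r--
l=1 r=12: |-17|>|15| out[11]=289, l++
l=2 r=12: |-9|<=|15| out[10]=225, r--
l=2 r=11: |-9|<=|14| out[9]=196, r--
l=2 r=10: |-9|<=|13| out[8]=169, r--
l=2 r=9: |-9|<=|9| out[7]=81, r--
l=2 r=8: |-9|>|8| out[6]=81, l++
l=3 r=8: |-6|<=|8| out[5]=64, r--
l=3 r=7: |-6|>|4| out[4]=36, l++
l=4 r=7: |-2|<=|4| out[3]=16, r--
l=4 r=6: |-2|<=|3| out[2]=9, r--
l=4 r=5: |-2|>|1| out[1]=4, l++
l=5 r=5: |1|<=|1| out[0]=1, r--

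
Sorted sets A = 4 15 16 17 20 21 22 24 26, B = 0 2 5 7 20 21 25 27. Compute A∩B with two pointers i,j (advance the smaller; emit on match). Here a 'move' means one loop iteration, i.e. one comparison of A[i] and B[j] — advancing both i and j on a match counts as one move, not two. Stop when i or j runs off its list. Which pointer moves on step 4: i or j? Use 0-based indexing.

i=0 j=0: 4>0, j++
i=0 j=1: 4>2, j++
i=0 j=2: 4<5, i++
i=1 j=2: 15>5, j++

j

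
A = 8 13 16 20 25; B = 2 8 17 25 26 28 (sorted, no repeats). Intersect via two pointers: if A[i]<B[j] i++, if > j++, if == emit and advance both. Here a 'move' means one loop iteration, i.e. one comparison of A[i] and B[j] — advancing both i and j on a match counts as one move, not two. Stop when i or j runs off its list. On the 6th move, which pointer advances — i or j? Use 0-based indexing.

i=0 j=0: 8>2, j++
i=0 j=1: 8==8 emit, i++,j++
i=1 j=2: 13<17, i++
i=2 j=2: 16<17, i++
i=3 j=2: 20>17, j++
i=3 j=3: 20<25, i++

i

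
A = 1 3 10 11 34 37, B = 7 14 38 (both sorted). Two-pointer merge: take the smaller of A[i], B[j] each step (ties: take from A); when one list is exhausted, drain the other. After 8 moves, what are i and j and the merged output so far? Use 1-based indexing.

i=1 j=1: A[i]=1<=B[j]=7 take 1, i++
i=2 j=1: A[i]=3<=B[j]=7 take 3, i++
i=3 j=1: A[i]=10>B[j]=7 take 7, j++
i=3 j=2: A[i]=10<=B[j]=14 take 10, i++
i=4 j=2: A[i]=11<=B[j]=14 take 11, i++
i=5 j=2: A[i]=34>B[j]=14 take 14, j++
i=5 j=3: A[i]=34<=B[j]=38 take 34, i++
i=6 j=3: A[i]=37<=B[j]=38 take 37, i++

i=7, j=3, merged so far=[1, 3, 7, 10, 11, 14, 34, 37]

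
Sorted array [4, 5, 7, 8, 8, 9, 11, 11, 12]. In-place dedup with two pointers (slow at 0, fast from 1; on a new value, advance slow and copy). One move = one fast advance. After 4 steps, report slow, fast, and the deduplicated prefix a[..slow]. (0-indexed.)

slow=3, fast=5, prefix=[4, 5, 7, 8]

(s=0,f=1) a[fast]=5≠a[slow]=4 write a[1]=5 → slow++,fast++
(s=1,f=2) a[fast]=7≠a[slow]=5 write a[2]=7 → slow++,fast++
(s=2,f=3) a[fast]=8≠a[slow]=7 write a[3]=8 → slow++,fast++
(s=3,f=4) a[fast]=8=a[slow] dup → fast++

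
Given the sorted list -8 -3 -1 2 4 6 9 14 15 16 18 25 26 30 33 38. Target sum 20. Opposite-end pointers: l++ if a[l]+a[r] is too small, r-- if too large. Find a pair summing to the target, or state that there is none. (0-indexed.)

(2, 18)

l=0 r=15: -8+38=30 >20, r--
l=0 r=14: -8+33=25 >20, r--
l=0 r=13: -8+30=22 >20, r--
l=0 r=12: -8+26=18 <20, l++
l=1 r=12: -3+26=23 >20, r--
l=1 r=11: -3+25=22 >20, r--
l=1 r=10: -3+18=15 <20, l++
l=2 r=10: -1+18=17 <20, l++
l=3 r=10: 2+18=20, found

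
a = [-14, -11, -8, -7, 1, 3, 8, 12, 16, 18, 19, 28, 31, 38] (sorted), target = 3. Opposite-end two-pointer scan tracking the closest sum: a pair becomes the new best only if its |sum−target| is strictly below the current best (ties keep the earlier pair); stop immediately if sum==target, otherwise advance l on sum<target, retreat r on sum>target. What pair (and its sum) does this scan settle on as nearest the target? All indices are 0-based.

pair (-14, 18) with sum 4 (|Δ|=1)

l=0 r=13: -14+38=24 d=21 *, r--
l=0 r=12: -14+31=17 d=14 *, r--
l=0 r=11: -14+28=14 d=11 *, r--
l=0 r=10: -14+19=5 d=2 *, r--
l=0 r=9: -14+18=4 d=1 *, r--
l=0 r=8: -14+16=2 d=1, l++
l=1 r=8: -11+16=5 d=2, r--
l=1 r=7: -11+12=1 d=2, l++
l=2 r=7: -8+12=4 d=1, r--
l=2 r=6: -8+8=0 d=3, l++
l=3 r=6: -7+8=1 d=2, l++
l=4 r=6: 1+8=9 d=6, r--
l=4 r=5: 1+3=4 d=1, r--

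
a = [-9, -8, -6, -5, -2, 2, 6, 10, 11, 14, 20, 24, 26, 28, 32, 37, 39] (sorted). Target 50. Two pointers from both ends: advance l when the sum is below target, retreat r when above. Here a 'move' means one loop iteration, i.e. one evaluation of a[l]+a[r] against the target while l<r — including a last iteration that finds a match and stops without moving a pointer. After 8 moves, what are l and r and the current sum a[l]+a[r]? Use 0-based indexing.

l=0 r=16: -9+39=30 <50, l++
l=1 r=16: -8+39=31 <50, l++
l=2 r=16: -6+39=33 <50, l++
l=3 r=16: -5+39=34 <50, l++
l=4 r=16: -2+39=37 <50, l++
l=5 r=16: 2+39=41 <50, l++
l=6 r=16: 6+39=45 <50, l++
l=7 r=16: 10+39=49 <50, l++

l=8, r=16, sum=50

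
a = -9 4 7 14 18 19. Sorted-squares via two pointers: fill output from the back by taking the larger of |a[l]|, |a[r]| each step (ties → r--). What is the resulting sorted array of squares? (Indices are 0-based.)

l=0 r=5: |-9|<=|19| out[5]=361, r--
l=0 r=4: |-9|<=|18| out[4]=324, r--
l=0 r=3: |-9|<=|14| out[3]=196, r--
l=0 r=2: |-9|>|7| out[2]=81, l++
l=1 r=2: |4|<=|7| out[1]=49, r--
l=1 r=1: |4|<=|4| out[0]=16, r--

[16, 49, 81, 196, 324, 361]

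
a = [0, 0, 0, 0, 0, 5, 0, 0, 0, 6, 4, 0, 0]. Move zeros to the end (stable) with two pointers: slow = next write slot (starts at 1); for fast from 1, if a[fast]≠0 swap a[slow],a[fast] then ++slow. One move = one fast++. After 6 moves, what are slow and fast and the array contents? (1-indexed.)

slow=2, fast=7, a=[5, 0, 0, 0, 0, 0, 0, 0, 0, 6, 4, 0, 0]

(s=1,f=1) a[fast]=0 → fast++
(s=1,f=2) a[fast]=0 → fast++
(s=1,f=3) a[fast]=0 → fast++
(s=1,f=4) a[fast]=0 → fast++
(s=1,f=5) a[fast]=0 → fast++
(s=1,f=6) a[fast]=5≠0 swap→a[1]=5 → slow++,fast++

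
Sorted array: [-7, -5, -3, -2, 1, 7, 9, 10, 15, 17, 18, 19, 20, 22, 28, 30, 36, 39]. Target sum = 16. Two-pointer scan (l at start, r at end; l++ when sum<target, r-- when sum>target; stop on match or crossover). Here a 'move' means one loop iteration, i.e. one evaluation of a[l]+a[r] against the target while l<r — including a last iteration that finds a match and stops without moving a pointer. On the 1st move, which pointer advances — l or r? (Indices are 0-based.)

r

l=0 r=17: -7+39=32 >16, r--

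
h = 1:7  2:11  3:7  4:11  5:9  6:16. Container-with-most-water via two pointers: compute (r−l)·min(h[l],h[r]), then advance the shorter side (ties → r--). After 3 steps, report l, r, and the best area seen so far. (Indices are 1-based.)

l=4, r=6, best area=44

l=1 r=6: min(7,16)*5=35 best=35 *, l++
l=2 r=6: min(11,16)*4=44 best=44 *, l++
l=3 r=6: min(7,16)*3=21 best=44, l++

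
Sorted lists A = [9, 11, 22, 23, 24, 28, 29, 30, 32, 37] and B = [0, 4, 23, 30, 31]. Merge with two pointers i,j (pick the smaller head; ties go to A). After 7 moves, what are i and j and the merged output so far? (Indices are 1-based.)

[i=1,j=1] A[i]=9>B[j]=0 take 0 → j++
[i=1,j=2] A[i]=9>B[j]=4 take 4 → j++
[i=1,j=3] A[i]=9<=B[j]=23 take 9 → i++
[i=2,j=3] A[i]=11<=B[j]=23 take 11 → i++
[i=3,j=3] A[i]=22<=B[j]=23 take 22 → i++
[i=4,j=3] A[i]=23<=B[j]=23 take 23 → i++
[i=5,j=3] A[i]=24>B[j]=23 take 23 → j++

i=5, j=4, merged so far=[0, 4, 9, 11, 22, 23, 23]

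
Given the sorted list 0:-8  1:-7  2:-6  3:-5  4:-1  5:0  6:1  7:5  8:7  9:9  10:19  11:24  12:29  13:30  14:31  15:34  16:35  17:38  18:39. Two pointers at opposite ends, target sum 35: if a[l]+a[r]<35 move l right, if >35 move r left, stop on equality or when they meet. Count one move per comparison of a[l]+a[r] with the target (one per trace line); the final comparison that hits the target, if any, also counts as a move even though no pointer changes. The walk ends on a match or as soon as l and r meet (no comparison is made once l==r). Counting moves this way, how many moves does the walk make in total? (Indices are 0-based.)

l=0 r=18: -8+39=31 <35, l++
l=1 r=18: -7+39=32 <35, l++
l=2 r=18: -6+39=33 <35, l++
l=3 r=18: -5+39=34 <35, l++
l=4 r=18: -1+39=38 >35, r--
l=4 r=17: -1+38=37 >35, r--
l=4 r=16: -1+35=34 <35, l++
l=5 r=16: 0+35=35, found

8 moves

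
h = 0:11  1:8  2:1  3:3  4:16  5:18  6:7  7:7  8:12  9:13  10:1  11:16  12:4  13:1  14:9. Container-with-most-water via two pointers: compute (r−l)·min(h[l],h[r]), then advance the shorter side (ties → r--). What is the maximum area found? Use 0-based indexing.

max area = 126

[0,14] min(11,9)*14=126 best=126 * → r--
[0,13] min(11,1)*13=13 best=126 → r--
[0,12] min(11,4)*12=48 best=126 → r--
[0,11] min(11,16)*11=121 best=126 → l++
[1,11] min(8,16)*10=80 best=126 → l++
[2,11] min(1,16)*9=9 best=126 → l++
[3,11] min(3,16)*8=24 best=126 → l++
[4,11] min(16,16)*7=112 best=126 → r--
[4,10] min(16,1)*6=6 best=126 → r--
[4,9] min(16,13)*5=65 best=126 → r--
[4,8] min(16,12)*4=48 best=126 → r--
[4,7] min(16,7)*3=21 best=126 → r--
[4,6] min(16,7)*2=14 best=126 → r--
[4,5] min(16,18)*1=16 best=126 → l++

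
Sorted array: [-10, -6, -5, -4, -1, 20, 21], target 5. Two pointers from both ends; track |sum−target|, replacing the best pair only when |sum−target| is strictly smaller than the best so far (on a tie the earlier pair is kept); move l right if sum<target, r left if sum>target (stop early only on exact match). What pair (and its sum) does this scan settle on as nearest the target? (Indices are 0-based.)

pair (-10, 20) with sum 10 (|Δ|=5)

[0,6] -10+21=11 d=6 * → r--
[0,5] -10+20=10 d=5 * → r--
[0,4] -10+-1=-11 d=16 → l++
[1,4] -6+-1=-7 d=12 → l++
[2,4] -5+-1=-6 d=11 → l++
[3,4] -4+-1=-5 d=10 → l++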